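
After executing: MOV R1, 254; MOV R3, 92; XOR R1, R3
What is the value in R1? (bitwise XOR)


Register state trace:
  MOV R1, 254  → R1 = 254 (0b11111110)
  MOV R3, 92  → R3 = 92 (0b01011100)
  XOR R1, R3  → R1 = 254 XOR 92 = 162 (0b10100010)
Final: R1 = 162

162


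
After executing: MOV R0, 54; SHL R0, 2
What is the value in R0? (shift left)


Register state trace:
  MOV R0, 54  → R0 = 54
  SHL R0, 2  → R0 = 54 << 2 = 54 * 2^2 = 216
Final: R0 = 216

216


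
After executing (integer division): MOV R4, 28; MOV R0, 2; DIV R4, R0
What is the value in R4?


Register state trace:
  MOV R4, 28  → R4 = 28
  MOV R0, 2  → R0 = 2
  DIV R4, R0  → R4 = 28 // 2 = 14
Final: R4 = 14

14


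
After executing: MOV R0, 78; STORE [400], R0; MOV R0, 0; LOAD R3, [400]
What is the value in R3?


Register and memory trace:
  MOV R0, 78  → R0 = 78
  STORE [400], R0  → mem[400] = 78
  MOV R0, 0  → R0 = 0
  LOAD R3, [400]  → R3 = mem[400] = 78
Final: R3 = 78

78


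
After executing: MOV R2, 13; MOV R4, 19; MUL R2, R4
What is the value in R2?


Register state trace:
  MOV R2, 13  → R2 = 13
  MOV R4, 19  → R4 = 19
  MUL R2, R4  → R2 = 13 * 19 = 247
Final: R2 = 247

247


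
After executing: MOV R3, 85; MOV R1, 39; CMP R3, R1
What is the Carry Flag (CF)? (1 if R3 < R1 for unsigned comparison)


Register state trace:
  MOV R3, 85  → R3 = 85
  MOV R1, 39  → R1 = 39
  CMP R3, R1  → unsigned 85 - 39: no borrow
  85 >= 39, so CF = 0
CF = 0

0


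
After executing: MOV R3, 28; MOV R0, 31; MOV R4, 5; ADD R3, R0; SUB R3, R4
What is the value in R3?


Register state trace:
  MOV R3, 28  → R3 = 28
  MOV R0, 31  → R0 = 31
  MOV R4, 5  → R4 = 5
  ADD R3, R0  → R3 = 28 + 31 = 59
  SUB R3, R4  → R3 = 59 - 5 = 54
Final: R3 = 54

54


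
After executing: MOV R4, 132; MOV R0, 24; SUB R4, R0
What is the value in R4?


Register state trace:
  MOV R4, 132  → R4 = 132
  MOV R0, 24  → R0 = 24
  SUB R4, R0  → R4 = 132 - 24 = 108
Final: R4 = 108

108


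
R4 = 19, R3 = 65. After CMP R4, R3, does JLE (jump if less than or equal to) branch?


Trace:
  R4 = 19, R3 = 65
  CMP R4, R3  → compares 19 vs 65
  JLE checks: is 19 less than or equal to 65?
  19 < 65, so condition is true
Branch taken: Yes

Yes


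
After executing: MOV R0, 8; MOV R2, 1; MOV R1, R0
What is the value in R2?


Register state trace:
  MOV R0, 8  → R0 = 8
  MOV R2, 1  → R2 = 1
  MOV R1, R0  → R1 = 8
Final: R2 = 1

1


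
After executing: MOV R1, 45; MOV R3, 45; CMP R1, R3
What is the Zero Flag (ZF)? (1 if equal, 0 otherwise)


Register state trace:
  MOV R1, 45  → R1 = 45
  MOV R3, 45  → R3 = 45
  CMP R1, R3  → computes 45 - 45 = 0
  Result is zero, so values are equal
ZF = 1

1


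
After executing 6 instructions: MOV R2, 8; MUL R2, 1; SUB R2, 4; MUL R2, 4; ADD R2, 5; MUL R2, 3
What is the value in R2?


Register state trace:
  MOV R2, 8  → R2 = 8
  MUL R2, 1  → R2 = 8 * 1 = 8
  SUB R2, 4  → R2 = 8 - 4 = 4
  MUL R2, 4  → R2 = 4 * 4 = 16
  ADD R2, 5  → R2 = 16 + 5 = 21
  MUL R2, 3  → R2 = 21 * 3 = 63
Final: R2 = 63

63


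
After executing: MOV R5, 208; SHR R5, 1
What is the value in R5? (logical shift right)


Register state trace:
  MOV R5, 208  → R5 = 208
  SHR R5, 1  → R5 = 208 >> 1 = 208 // 2^1 = 104
Final: R5 = 104

104


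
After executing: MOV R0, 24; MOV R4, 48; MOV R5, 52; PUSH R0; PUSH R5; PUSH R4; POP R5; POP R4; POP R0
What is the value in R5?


Stack trace (top is rightmost):
  MOV R0, 24  → R0 = 24
  MOV R4, 48  → R4 = 48
  MOV R5, 52  → R5 = 52
  PUSH R0  → stack: [24]
  PUSH R5  → stack: [24, 52]
  PUSH R4  → stack: [24, 52, 48]
  POP R5  → R5 = 48, stack: [24, 52]
  POP R4  → R4 = 52, stack: [24]
  POP R0  → R0 = 24, stack: []
Final: R5 = 48

48


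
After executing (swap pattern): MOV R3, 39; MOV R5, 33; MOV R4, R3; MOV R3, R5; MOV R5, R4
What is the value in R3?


Register state trace (swap pattern):
  MOV R3, 39  → R3 = 39
  MOV R5, 33  → R5 = 33
  MOV R4, R3  → R4 = 39  (save R3)
  MOV R3, R5  → R3 = 33  (R3 gets R5's value)
  MOV R5, R4  → R5 = 39  (R5 gets saved value)
Final: R3 = 33

33


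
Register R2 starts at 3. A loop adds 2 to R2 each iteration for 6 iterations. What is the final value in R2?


Starting value: R2 = 3
  Iter 1: R2 = 3 + 2 = 5
  Iter 2: R2 = 5 + 2 = 7
  Iter 3: R2 = 7 + 2 = 9
  Iter 4: R2 = 9 + 2 = 11
  Iter 5: R2 = 11 + 2 = 13
  Iter 6: R2 = 13 + 2 = 15
Final: R2 = 15

15


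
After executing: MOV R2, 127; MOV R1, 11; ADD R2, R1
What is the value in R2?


Register state trace:
  MOV R2, 127  → R2 = 127
  MOV R1, 11  → R1 = 11
  ADD R2, R1  → R2 = 127 + 11 = 138
Final: R2 = 138

138


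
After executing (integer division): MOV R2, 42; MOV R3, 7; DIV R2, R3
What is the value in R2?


Register state trace:
  MOV R2, 42  → R2 = 42
  MOV R3, 7  → R3 = 7
  DIV R2, R3  → R2 = 42 // 7 = 6
Final: R2 = 6

6


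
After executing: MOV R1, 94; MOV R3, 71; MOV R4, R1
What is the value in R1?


Register state trace:
  MOV R1, 94  → R1 = 94
  MOV R3, 71  → R3 = 71
  MOV R4, R1  → R4 = 94
Final: R1 = 94

94


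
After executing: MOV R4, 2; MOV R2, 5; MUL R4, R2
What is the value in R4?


Register state trace:
  MOV R4, 2  → R4 = 2
  MOV R2, 5  → R2 = 5
  MUL R4, R2  → R4 = 2 * 5 = 10
Final: R4 = 10

10


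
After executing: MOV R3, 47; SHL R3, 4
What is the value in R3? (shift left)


Register state trace:
  MOV R3, 47  → R3 = 47
  SHL R3, 4  → R3 = 47 << 4 = 47 * 2^4 = 752
Final: R3 = 752

752


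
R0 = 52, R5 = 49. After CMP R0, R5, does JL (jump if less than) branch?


Trace:
  R0 = 52, R5 = 49
  CMP R0, R5  → compares 52 vs 49
  JL checks: is 52 less than 49?
  52 > 49, so condition is false
Branch taken: No

No


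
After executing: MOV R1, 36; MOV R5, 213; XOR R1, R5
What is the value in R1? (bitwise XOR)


Register state trace:
  MOV R1, 36  → R1 = 36 (0b00100100)
  MOV R5, 213  → R5 = 213 (0b11010101)
  XOR R1, R5  → R1 = 36 XOR 213 = 241 (0b11110001)
Final: R1 = 241

241


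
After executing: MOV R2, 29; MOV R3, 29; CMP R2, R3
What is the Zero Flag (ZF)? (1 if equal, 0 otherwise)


Register state trace:
  MOV R2, 29  → R2 = 29
  MOV R3, 29  → R3 = 29
  CMP R2, R3  → computes 29 - 29 = 0
  Result is zero, so values are equal
ZF = 1

1


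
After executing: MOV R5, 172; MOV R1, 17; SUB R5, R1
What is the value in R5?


Register state trace:
  MOV R5, 172  → R5 = 172
  MOV R1, 17  → R1 = 17
  SUB R5, R1  → R5 = 172 - 17 = 155
Final: R5 = 155

155


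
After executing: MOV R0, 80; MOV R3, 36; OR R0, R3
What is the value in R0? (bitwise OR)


Register state trace:
  MOV R0, 80  → R0 = 80 (0b01010000)
  MOV R3, 36  → R3 = 36 (0b00100100)
  OR R0, R3   → R0 = 80 OR 36 = 116 (0b01110100)
Final: R0 = 116

116


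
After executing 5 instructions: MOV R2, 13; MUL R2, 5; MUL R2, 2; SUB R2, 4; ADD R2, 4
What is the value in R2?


Register state trace:
  MOV R2, 13  → R2 = 13
  MUL R2, 5  → R2 = 13 * 5 = 65
  MUL R2, 2  → R2 = 65 * 2 = 130
  SUB R2, 4  → R2 = 130 - 4 = 126
  ADD R2, 4  → R2 = 126 + 4 = 130
Final: R2 = 130

130


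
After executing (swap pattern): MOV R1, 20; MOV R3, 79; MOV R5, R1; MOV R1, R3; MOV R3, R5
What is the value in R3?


Register state trace (swap pattern):
  MOV R1, 20  → R1 = 20
  MOV R3, 79  → R3 = 79
  MOV R5, R1  → R5 = 20  (save R1)
  MOV R1, R3  → R1 = 79  (R1 gets R3's value)
  MOV R3, R5  → R3 = 20  (R3 gets saved value)
Final: R3 = 20

20


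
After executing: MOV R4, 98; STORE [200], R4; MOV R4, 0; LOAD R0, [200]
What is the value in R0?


Register and memory trace:
  MOV R4, 98  → R4 = 98
  STORE [200], R4  → mem[200] = 98
  MOV R4, 0  → R4 = 0
  LOAD R0, [200]  → R0 = mem[200] = 98
Final: R0 = 98

98


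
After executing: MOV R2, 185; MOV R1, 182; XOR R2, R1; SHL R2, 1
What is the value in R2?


Register state trace:
  MOV R2, 185  → R2 = 185 (0b10111001)
  MOV R1, 182  → R1 = 182 (0b10110110)
  XOR R2, R1  → R2 = 185 XOR 182 = 15 (0b00001111)
  SHL R2, 1  → R2 = 15 << 1 = 30
Final: R2 = 30

30


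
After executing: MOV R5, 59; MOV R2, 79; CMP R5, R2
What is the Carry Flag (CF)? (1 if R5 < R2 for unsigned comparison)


Register state trace:
  MOV R5, 59  → R5 = 59
  MOV R2, 79  → R2 = 79
  CMP R5, R2  → unsigned 59 - 79: borrow occurs
  59 < 79, so CF = 1
CF = 1

1


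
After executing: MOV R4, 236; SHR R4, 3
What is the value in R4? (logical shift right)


Register state trace:
  MOV R4, 236  → R4 = 236
  SHR R4, 3  → R4 = 236 >> 3 = 236 // 2^3 = 29
Final: R4 = 29

29


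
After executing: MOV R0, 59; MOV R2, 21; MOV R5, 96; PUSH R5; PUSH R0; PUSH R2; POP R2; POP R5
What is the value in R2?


Stack trace (top is rightmost):
  MOV R0, 59  → R0 = 59
  MOV R2, 21  → R2 = 21
  MOV R5, 96  → R5 = 96
  PUSH R5  → stack: [96]
  PUSH R0  → stack: [96, 59]
  PUSH R2  → stack: [96, 59, 21]
  POP R2  → R2 = 21, stack: [96, 59]
  POP R5  → R5 = 59, stack: [96]
Final: R2 = 21

21


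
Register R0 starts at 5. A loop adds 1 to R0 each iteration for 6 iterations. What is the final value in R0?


Starting value: R0 = 5
  Iter 1: R0 = 5 + 1 = 6
  Iter 2: R0 = 6 + 1 = 7
  Iter 3: R0 = 7 + 1 = 8
  Iter 4: R0 = 8 + 1 = 9
  Iter 5: R0 = 9 + 1 = 10
  Iter 6: R0 = 10 + 1 = 11
Final: R0 = 11

11


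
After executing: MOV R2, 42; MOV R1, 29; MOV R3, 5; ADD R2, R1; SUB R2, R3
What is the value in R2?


Register state trace:
  MOV R2, 42  → R2 = 42
  MOV R1, 29  → R1 = 29
  MOV R3, 5  → R3 = 5
  ADD R2, R1  → R2 = 42 + 29 = 71
  SUB R2, R3  → R2 = 71 - 5 = 66
Final: R2 = 66

66


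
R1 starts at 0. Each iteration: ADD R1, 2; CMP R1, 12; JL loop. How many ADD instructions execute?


Loop trace (R1 starts at 0, target 12, step 2):
  ADD #1: R1 = 0 + 2 = 2  → 2 < 12, loop
  ADD #2: R1 = 2 + 2 = 4  → 4 < 12, loop
  ADD #3: R1 = 4 + 2 = 6  → 6 < 12, loop
  ADD #4: R1 = 6 + 2 = 8  → 8 < 12, loop
  ADD #5: R1 = 8 + 2 = 10  → 10 < 12, loop
  ADD #6: R1 = 10 + 2 = 12  → 12 >= 12, exit
Total ADD instructions: 6

6


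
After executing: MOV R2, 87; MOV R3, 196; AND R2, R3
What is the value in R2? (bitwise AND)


Register state trace:
  MOV R2, 87  → R2 = 87 (0b01010111)
  MOV R3, 196  → R3 = 196 (0b11000100)
  AND R2, R3  → R2 = 87 AND 196 = 68 (0b01000100)
Final: R2 = 68

68


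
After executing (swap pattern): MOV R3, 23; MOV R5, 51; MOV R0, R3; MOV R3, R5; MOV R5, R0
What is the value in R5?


Register state trace (swap pattern):
  MOV R3, 23  → R3 = 23
  MOV R5, 51  → R5 = 51
  MOV R0, R3  → R0 = 23  (save R3)
  MOV R3, R5  → R3 = 51  (R3 gets R5's value)
  MOV R5, R0  → R5 = 23  (R5 gets saved value)
Final: R5 = 23

23


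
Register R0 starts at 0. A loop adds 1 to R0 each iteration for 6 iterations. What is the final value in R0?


Starting value: R0 = 0
  Iter 1: R0 = 0 + 1 = 1
  Iter 2: R0 = 1 + 1 = 2
  Iter 3: R0 = 2 + 1 = 3
  Iter 4: R0 = 3 + 1 = 4
  Iter 5: R0 = 4 + 1 = 5
  Iter 6: R0 = 5 + 1 = 6
Final: R0 = 6

6


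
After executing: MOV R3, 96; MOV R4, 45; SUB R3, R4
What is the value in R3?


Register state trace:
  MOV R3, 96  → R3 = 96
  MOV R4, 45  → R4 = 45
  SUB R3, R4  → R3 = 96 - 45 = 51
Final: R3 = 51

51


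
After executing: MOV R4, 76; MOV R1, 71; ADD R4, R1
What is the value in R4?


Register state trace:
  MOV R4, 76  → R4 = 76
  MOV R1, 71  → R1 = 71
  ADD R4, R1  → R4 = 76 + 71 = 147
Final: R4 = 147

147


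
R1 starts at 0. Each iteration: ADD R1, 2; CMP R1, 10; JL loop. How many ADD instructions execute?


Loop trace (R1 starts at 0, target 10, step 2):
  ADD #1: R1 = 0 + 2 = 2  → 2 < 10, loop
  ADD #2: R1 = 2 + 2 = 4  → 4 < 10, loop
  ADD #3: R1 = 4 + 2 = 6  → 6 < 10, loop
  ADD #4: R1 = 6 + 2 = 8  → 8 < 10, loop
  ADD #5: R1 = 8 + 2 = 10  → 10 >= 10, exit
Total ADD instructions: 5

5


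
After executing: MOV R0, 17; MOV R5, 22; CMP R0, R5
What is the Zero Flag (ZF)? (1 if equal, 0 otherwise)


Register state trace:
  MOV R0, 17  → R0 = 17
  MOV R5, 22  → R5 = 22
  CMP R0, R5  → computes 17 - 22 = -5
  Result is nonzero, so values are not equal
ZF = 0

0


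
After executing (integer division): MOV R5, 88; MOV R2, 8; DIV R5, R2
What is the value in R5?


Register state trace:
  MOV R5, 88  → R5 = 88
  MOV R2, 8  → R2 = 8
  DIV R5, R2  → R5 = 88 // 8 = 11
Final: R5 = 11

11


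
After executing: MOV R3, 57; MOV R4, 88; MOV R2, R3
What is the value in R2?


Register state trace:
  MOV R3, 57  → R3 = 57
  MOV R4, 88  → R4 = 88
  MOV R2, R3  → R2 = 57
Final: R2 = 57

57


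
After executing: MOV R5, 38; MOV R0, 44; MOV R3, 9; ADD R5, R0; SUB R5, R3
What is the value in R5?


Register state trace:
  MOV R5, 38  → R5 = 38
  MOV R0, 44  → R0 = 44
  MOV R3, 9  → R3 = 9
  ADD R5, R0  → R5 = 38 + 44 = 82
  SUB R5, R3  → R5 = 82 - 9 = 73
Final: R5 = 73

73


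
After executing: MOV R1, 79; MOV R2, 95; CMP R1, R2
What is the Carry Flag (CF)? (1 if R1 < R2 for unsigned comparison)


Register state trace:
  MOV R1, 79  → R1 = 79
  MOV R2, 95  → R2 = 95
  CMP R1, R2  → unsigned 79 - 95: borrow occurs
  79 < 95, so CF = 1
CF = 1

1


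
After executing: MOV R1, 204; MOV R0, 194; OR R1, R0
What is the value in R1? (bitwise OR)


Register state trace:
  MOV R1, 204  → R1 = 204 (0b11001100)
  MOV R0, 194  → R0 = 194 (0b11000010)
  OR R1, R0   → R1 = 204 OR 194 = 206 (0b11001110)
Final: R1 = 206

206


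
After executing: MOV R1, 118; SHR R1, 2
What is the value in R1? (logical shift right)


Register state trace:
  MOV R1, 118  → R1 = 118
  SHR R1, 2  → R1 = 118 >> 2 = 118 // 2^2 = 29
Final: R1 = 29

29


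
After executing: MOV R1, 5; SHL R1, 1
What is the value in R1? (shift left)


Register state trace:
  MOV R1, 5  → R1 = 5
  SHL R1, 1  → R1 = 5 << 1 = 5 * 2^1 = 10
Final: R1 = 10

10


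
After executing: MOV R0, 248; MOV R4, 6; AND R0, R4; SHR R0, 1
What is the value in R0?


Register state trace:
  MOV R0, 248  → R0 = 248 (0b11111000)
  MOV R4, 6  → R4 = 6 (0b00000110)
  AND R0, R4  → R0 = 248 AND 6 = 0 (0b00000000)
  SHR R0, 1  → R0 = 0 >> 1 = 0
Final: R0 = 0

0


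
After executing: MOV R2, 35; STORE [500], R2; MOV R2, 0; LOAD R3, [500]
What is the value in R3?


Register and memory trace:
  MOV R2, 35  → R2 = 35
  STORE [500], R2  → mem[500] = 35
  MOV R2, 0  → R2 = 0
  LOAD R3, [500]  → R3 = mem[500] = 35
Final: R3 = 35

35


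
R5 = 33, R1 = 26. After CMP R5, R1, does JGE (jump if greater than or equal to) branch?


Trace:
  R5 = 33, R1 = 26
  CMP R5, R1  → compares 33 vs 26
  JGE checks: is 33 greater than or equal to 26?
  33 > 26, so condition is true
Branch taken: Yes

Yes


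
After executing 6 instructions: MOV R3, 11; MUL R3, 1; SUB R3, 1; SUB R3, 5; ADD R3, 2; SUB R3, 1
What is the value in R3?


Register state trace:
  MOV R3, 11  → R3 = 11
  MUL R3, 1  → R3 = 11 * 1 = 11
  SUB R3, 1  → R3 = 11 - 1 = 10
  SUB R3, 5  → R3 = 10 - 5 = 5
  ADD R3, 2  → R3 = 5 + 2 = 7
  SUB R3, 1  → R3 = 7 - 1 = 6
Final: R3 = 6

6


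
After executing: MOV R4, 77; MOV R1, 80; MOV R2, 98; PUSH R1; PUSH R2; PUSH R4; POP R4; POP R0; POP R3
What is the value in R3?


Stack trace (top is rightmost):
  MOV R4, 77  → R4 = 77
  MOV R1, 80  → R1 = 80
  MOV R2, 98  → R2 = 98
  PUSH R1  → stack: [80]
  PUSH R2  → stack: [80, 98]
  PUSH R4  → stack: [80, 98, 77]
  POP R4  → R4 = 77, stack: [80, 98]
  POP R0  → R0 = 98, stack: [80]
  POP R3  → R3 = 80, stack: []
Final: R3 = 80

80


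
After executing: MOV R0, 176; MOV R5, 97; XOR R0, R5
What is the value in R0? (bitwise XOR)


Register state trace:
  MOV R0, 176  → R0 = 176 (0b10110000)
  MOV R5, 97  → R5 = 97 (0b01100001)
  XOR R0, R5  → R0 = 176 XOR 97 = 209 (0b11010001)
Final: R0 = 209

209


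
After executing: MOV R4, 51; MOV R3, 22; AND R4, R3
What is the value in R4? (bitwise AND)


Register state trace:
  MOV R4, 51  → R4 = 51 (0b00110011)
  MOV R3, 22  → R3 = 22 (0b00010110)
  AND R4, R3  → R4 = 51 AND 22 = 18 (0b00010010)
Final: R4 = 18

18


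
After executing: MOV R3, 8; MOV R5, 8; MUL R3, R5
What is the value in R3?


Register state trace:
  MOV R3, 8  → R3 = 8
  MOV R5, 8  → R5 = 8
  MUL R3, R5  → R3 = 8 * 8 = 64
Final: R3 = 64

64


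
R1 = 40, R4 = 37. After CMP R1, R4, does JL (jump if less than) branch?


Trace:
  R1 = 40, R4 = 37
  CMP R1, R4  → compares 40 vs 37
  JL checks: is 40 less than 37?
  40 > 37, so condition is false
Branch taken: No

No


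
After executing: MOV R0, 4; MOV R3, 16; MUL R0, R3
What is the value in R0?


Register state trace:
  MOV R0, 4  → R0 = 4
  MOV R3, 16  → R3 = 16
  MUL R0, R3  → R0 = 4 * 16 = 64
Final: R0 = 64

64


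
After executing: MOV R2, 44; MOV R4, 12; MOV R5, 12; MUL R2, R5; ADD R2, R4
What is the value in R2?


Register state trace:
  MOV R2, 44  → R2 = 44
  MOV R4, 12  → R4 = 12
  MOV R5, 12  → R5 = 12
  MUL R2, R5  → R2 = 44 * 12 = 528
  ADD R2, R4  → R2 = 528 + 12 = 540
Final: R2 = 540

540


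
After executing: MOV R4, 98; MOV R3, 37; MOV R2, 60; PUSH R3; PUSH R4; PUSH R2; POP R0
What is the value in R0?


Stack trace (top is rightmost):
  MOV R4, 98  → R4 = 98
  MOV R3, 37  → R3 = 37
  MOV R2, 60  → R2 = 60
  PUSH R3  → stack: [37]
  PUSH R4  → stack: [37, 98]
  PUSH R2  → stack: [37, 98, 60]
  POP R0  → R0 = 60, stack: [37, 98]
Final: R0 = 60

60


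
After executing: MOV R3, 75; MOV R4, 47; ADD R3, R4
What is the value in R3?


Register state trace:
  MOV R3, 75  → R3 = 75
  MOV R4, 47  → R4 = 47
  ADD R3, R4  → R3 = 75 + 47 = 122
Final: R3 = 122

122


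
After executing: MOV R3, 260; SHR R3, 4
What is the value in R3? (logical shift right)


Register state trace:
  MOV R3, 260  → R3 = 260
  SHR R3, 4  → R3 = 260 >> 4 = 260 // 2^4 = 16
Final: R3 = 16

16


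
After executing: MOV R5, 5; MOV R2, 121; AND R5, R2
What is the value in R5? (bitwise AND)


Register state trace:
  MOV R5, 5  → R5 = 5 (0b00000101)
  MOV R2, 121  → R2 = 121 (0b01111001)
  AND R5, R2  → R5 = 5 AND 121 = 1 (0b00000001)
Final: R5 = 1

1


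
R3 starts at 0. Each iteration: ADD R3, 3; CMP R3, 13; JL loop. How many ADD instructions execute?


Loop trace (R3 starts at 0, target 13, step 3):
  ADD #1: R3 = 0 + 3 = 3  → 3 < 13, loop
  ADD #2: R3 = 3 + 3 = 6  → 6 < 13, loop
  ADD #3: R3 = 6 + 3 = 9  → 9 < 13, loop
  ADD #4: R3 = 9 + 3 = 12  → 12 < 13, loop
  ADD #5: R3 = 12 + 3 = 15  → 15 >= 13, exit
Total ADD instructions: 5

5


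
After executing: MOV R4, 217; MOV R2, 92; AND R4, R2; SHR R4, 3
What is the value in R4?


Register state trace:
  MOV R4, 217  → R4 = 217 (0b11011001)
  MOV R2, 92  → R2 = 92 (0b01011100)
  AND R4, R2  → R4 = 217 AND 92 = 88 (0b01011000)
  SHR R4, 3  → R4 = 88 >> 3 = 11
Final: R4 = 11

11


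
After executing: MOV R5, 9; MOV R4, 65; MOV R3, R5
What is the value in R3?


Register state trace:
  MOV R5, 9  → R5 = 9
  MOV R4, 65  → R4 = 65
  MOV R3, R5  → R3 = 9
Final: R3 = 9

9


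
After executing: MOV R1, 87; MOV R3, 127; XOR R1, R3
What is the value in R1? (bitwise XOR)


Register state trace:
  MOV R1, 87  → R1 = 87 (0b01010111)
  MOV R3, 127  → R3 = 127 (0b01111111)
  XOR R1, R3  → R1 = 87 XOR 127 = 40 (0b00101000)
Final: R1 = 40

40


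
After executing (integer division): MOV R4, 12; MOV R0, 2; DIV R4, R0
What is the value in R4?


Register state trace:
  MOV R4, 12  → R4 = 12
  MOV R0, 2  → R0 = 2
  DIV R4, R0  → R4 = 12 // 2 = 6
Final: R4 = 6

6


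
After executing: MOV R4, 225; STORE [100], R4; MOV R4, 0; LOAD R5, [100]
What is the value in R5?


Register and memory trace:
  MOV R4, 225  → R4 = 225
  STORE [100], R4  → mem[100] = 225
  MOV R4, 0  → R4 = 0
  LOAD R5, [100]  → R5 = mem[100] = 225
Final: R5 = 225

225


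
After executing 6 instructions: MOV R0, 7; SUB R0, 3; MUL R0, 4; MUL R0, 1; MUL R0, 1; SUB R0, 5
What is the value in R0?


Register state trace:
  MOV R0, 7  → R0 = 7
  SUB R0, 3  → R0 = 7 - 3 = 4
  MUL R0, 4  → R0 = 4 * 4 = 16
  MUL R0, 1  → R0 = 16 * 1 = 16
  MUL R0, 1  → R0 = 16 * 1 = 16
  SUB R0, 5  → R0 = 16 - 5 = 11
Final: R0 = 11

11


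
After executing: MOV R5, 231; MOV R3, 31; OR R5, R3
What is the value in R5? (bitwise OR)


Register state trace:
  MOV R5, 231  → R5 = 231 (0b11100111)
  MOV R3, 31  → R3 = 31 (0b00011111)
  OR R5, R3   → R5 = 231 OR 31 = 255 (0b11111111)
Final: R5 = 255

255


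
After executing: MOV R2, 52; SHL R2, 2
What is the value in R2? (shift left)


Register state trace:
  MOV R2, 52  → R2 = 52
  SHL R2, 2  → R2 = 52 << 2 = 52 * 2^2 = 208
Final: R2 = 208

208


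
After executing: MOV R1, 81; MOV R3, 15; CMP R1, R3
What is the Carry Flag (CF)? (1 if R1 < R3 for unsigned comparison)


Register state trace:
  MOV R1, 81  → R1 = 81
  MOV R3, 15  → R3 = 15
  CMP R1, R3  → unsigned 81 - 15: no borrow
  81 >= 15, so CF = 0
CF = 0

0


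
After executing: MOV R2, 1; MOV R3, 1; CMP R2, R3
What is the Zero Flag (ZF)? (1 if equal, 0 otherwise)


Register state trace:
  MOV R2, 1  → R2 = 1
  MOV R3, 1  → R3 = 1
  CMP R2, R3  → computes 1 - 1 = 0
  Result is zero, so values are equal
ZF = 1

1


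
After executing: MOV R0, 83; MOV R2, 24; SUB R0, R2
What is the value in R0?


Register state trace:
  MOV R0, 83  → R0 = 83
  MOV R2, 24  → R2 = 24
  SUB R0, R2  → R0 = 83 - 24 = 59
Final: R0 = 59

59


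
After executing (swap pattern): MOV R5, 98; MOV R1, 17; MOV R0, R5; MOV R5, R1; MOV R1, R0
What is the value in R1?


Register state trace (swap pattern):
  MOV R5, 98  → R5 = 98
  MOV R1, 17  → R1 = 17
  MOV R0, R5  → R0 = 98  (save R5)
  MOV R5, R1  → R5 = 17  (R5 gets R1's value)
  MOV R1, R0  → R1 = 98  (R1 gets saved value)
Final: R1 = 98

98


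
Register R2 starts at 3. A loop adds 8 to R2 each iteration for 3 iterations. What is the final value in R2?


Starting value: R2 = 3
  Iter 1: R2 = 3 + 8 = 11
  Iter 2: R2 = 11 + 8 = 19
  Iter 3: R2 = 19 + 8 = 27
Final: R2 = 27

27


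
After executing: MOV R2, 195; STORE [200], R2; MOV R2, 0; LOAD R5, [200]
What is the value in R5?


Register and memory trace:
  MOV R2, 195  → R2 = 195
  STORE [200], R2  → mem[200] = 195
  MOV R2, 0  → R2 = 0
  LOAD R5, [200]  → R5 = mem[200] = 195
Final: R5 = 195

195


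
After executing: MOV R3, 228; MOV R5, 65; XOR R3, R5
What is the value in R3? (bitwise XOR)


Register state trace:
  MOV R3, 228  → R3 = 228 (0b11100100)
  MOV R5, 65  → R5 = 65 (0b01000001)
  XOR R3, R5  → R3 = 228 XOR 65 = 165 (0b10100101)
Final: R3 = 165

165


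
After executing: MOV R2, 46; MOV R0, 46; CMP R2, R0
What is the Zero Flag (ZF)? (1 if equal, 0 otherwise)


Register state trace:
  MOV R2, 46  → R2 = 46
  MOV R0, 46  → R0 = 46
  CMP R2, R0  → computes 46 - 46 = 0
  Result is zero, so values are equal
ZF = 1

1


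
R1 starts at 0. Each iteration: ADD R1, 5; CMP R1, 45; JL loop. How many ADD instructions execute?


Loop trace (R1 starts at 0, target 45, step 5):
  ADD #1: R1 = 0 + 5 = 5  → 5 < 45, loop
  ADD #2: R1 = 5 + 5 = 10  → 10 < 45, loop
  ADD #3: R1 = 10 + 5 = 15  → 15 < 45, loop
  ADD #4: R1 = 15 + 5 = 20  → 20 < 45, loop
  ADD #5: R1 = 20 + 5 = 25  → 25 < 45, loop
  ADD #6: R1 = 25 + 5 = 30  → 30 < 45, loop
  ADD #7: R1 = 30 + 5 = 35  → 35 < 45, loop
  ADD #8: R1 = 35 + 5 = 40  → 40 < 45, loop
  ADD #9: R1 = 40 + 5 = 45  → 45 >= 45, exit
Total ADD instructions: 9

9


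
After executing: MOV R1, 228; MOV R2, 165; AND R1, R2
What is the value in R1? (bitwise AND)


Register state trace:
  MOV R1, 228  → R1 = 228 (0b11100100)
  MOV R2, 165  → R2 = 165 (0b10100101)
  AND R1, R2  → R1 = 228 AND 165 = 164 (0b10100100)
Final: R1 = 164

164


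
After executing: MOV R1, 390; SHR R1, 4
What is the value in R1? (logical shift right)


Register state trace:
  MOV R1, 390  → R1 = 390
  SHR R1, 4  → R1 = 390 >> 4 = 390 // 2^4 = 24
Final: R1 = 24

24


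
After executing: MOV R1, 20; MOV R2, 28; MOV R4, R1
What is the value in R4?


Register state trace:
  MOV R1, 20  → R1 = 20
  MOV R2, 28  → R2 = 28
  MOV R4, R1  → R4 = 20
Final: R4 = 20

20


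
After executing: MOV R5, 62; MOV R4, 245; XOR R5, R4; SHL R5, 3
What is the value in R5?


Register state trace:
  MOV R5, 62  → R5 = 62 (0b00111110)
  MOV R4, 245  → R4 = 245 (0b11110101)
  XOR R5, R4  → R5 = 62 XOR 245 = 203 (0b11001011)
  SHL R5, 3  → R5 = 203 << 3 = 1624
Final: R5 = 1624

1624


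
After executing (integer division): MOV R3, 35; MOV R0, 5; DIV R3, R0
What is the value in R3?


Register state trace:
  MOV R3, 35  → R3 = 35
  MOV R0, 5  → R0 = 5
  DIV R3, R0  → R3 = 35 // 5 = 7
Final: R3 = 7

7


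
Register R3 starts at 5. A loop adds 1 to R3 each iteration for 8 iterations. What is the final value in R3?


Starting value: R3 = 5
  Iter 1: R3 = 5 + 1 = 6
  Iter 2: R3 = 6 + 1 = 7
  Iter 3: R3 = 7 + 1 = 8
  Iter 4: R3 = 8 + 1 = 9
  Iter 5: R3 = 9 + 1 = 10
  Iter 6: R3 = 10 + 1 = 11
  Iter 7: R3 = 11 + 1 = 12
  Iter 8: R3 = 12 + 1 = 13
Final: R3 = 13

13


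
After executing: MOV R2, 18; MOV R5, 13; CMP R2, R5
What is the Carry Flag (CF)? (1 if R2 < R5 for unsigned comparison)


Register state trace:
  MOV R2, 18  → R2 = 18
  MOV R5, 13  → R5 = 13
  CMP R2, R5  → unsigned 18 - 13: no borrow
  18 >= 13, so CF = 0
CF = 0

0


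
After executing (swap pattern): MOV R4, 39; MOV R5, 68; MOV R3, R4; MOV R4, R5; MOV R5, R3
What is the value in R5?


Register state trace (swap pattern):
  MOV R4, 39  → R4 = 39
  MOV R5, 68  → R5 = 68
  MOV R3, R4  → R3 = 39  (save R4)
  MOV R4, R5  → R4 = 68  (R4 gets R5's value)
  MOV R5, R3  → R5 = 39  (R5 gets saved value)
Final: R5 = 39

39


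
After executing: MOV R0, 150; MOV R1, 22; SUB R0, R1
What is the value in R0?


Register state trace:
  MOV R0, 150  → R0 = 150
  MOV R1, 22  → R1 = 22
  SUB R0, R1  → R0 = 150 - 22 = 128
Final: R0 = 128

128


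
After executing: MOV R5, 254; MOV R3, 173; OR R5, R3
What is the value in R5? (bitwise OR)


Register state trace:
  MOV R5, 254  → R5 = 254 (0b11111110)
  MOV R3, 173  → R3 = 173 (0b10101101)
  OR R5, R3   → R5 = 254 OR 173 = 255 (0b11111111)
Final: R5 = 255

255


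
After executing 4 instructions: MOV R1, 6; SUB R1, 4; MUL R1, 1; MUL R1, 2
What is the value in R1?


Register state trace:
  MOV R1, 6  → R1 = 6
  SUB R1, 4  → R1 = 6 - 4 = 2
  MUL R1, 1  → R1 = 2 * 1 = 2
  MUL R1, 2  → R1 = 2 * 2 = 4
Final: R1 = 4

4


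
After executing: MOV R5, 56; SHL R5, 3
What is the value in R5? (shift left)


Register state trace:
  MOV R5, 56  → R5 = 56
  SHL R5, 3  → R5 = 56 << 3 = 56 * 2^3 = 448
Final: R5 = 448

448


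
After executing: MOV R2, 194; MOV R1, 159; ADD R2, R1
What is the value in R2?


Register state trace:
  MOV R2, 194  → R2 = 194
  MOV R1, 159  → R1 = 159
  ADD R2, R1  → R2 = 194 + 159 = 353
Final: R2 = 353

353


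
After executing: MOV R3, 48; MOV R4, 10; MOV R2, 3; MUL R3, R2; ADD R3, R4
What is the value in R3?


Register state trace:
  MOV R3, 48  → R3 = 48
  MOV R4, 10  → R4 = 10
  MOV R2, 3  → R2 = 3
  MUL R3, R2  → R3 = 48 * 3 = 144
  ADD R3, R4  → R3 = 144 + 10 = 154
Final: R3 = 154

154


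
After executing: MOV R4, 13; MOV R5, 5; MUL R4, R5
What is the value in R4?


Register state trace:
  MOV R4, 13  → R4 = 13
  MOV R5, 5  → R5 = 5
  MUL R4, R5  → R4 = 13 * 5 = 65
Final: R4 = 65

65


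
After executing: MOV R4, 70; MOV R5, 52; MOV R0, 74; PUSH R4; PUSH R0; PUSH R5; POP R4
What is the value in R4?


Stack trace (top is rightmost):
  MOV R4, 70  → R4 = 70
  MOV R5, 52  → R5 = 52
  MOV R0, 74  → R0 = 74
  PUSH R4  → stack: [70]
  PUSH R0  → stack: [70, 74]
  PUSH R5  → stack: [70, 74, 52]
  POP R4  → R4 = 52, stack: [70, 74]
Final: R4 = 52

52


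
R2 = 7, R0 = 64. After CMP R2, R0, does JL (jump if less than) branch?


Trace:
  R2 = 7, R0 = 64
  CMP R2, R0  → compares 7 vs 64
  JL checks: is 7 less than 64?
  7 < 64, so condition is true
Branch taken: Yes

Yes


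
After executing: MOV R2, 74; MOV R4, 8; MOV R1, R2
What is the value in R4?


Register state trace:
  MOV R2, 74  → R2 = 74
  MOV R4, 8  → R4 = 8
  MOV R1, R2  → R1 = 74
Final: R4 = 8

8


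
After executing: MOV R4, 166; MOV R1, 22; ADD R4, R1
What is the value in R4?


Register state trace:
  MOV R4, 166  → R4 = 166
  MOV R1, 22  → R1 = 22
  ADD R4, R1  → R4 = 166 + 22 = 188
Final: R4 = 188

188


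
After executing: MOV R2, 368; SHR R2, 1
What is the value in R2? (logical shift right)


Register state trace:
  MOV R2, 368  → R2 = 368
  SHR R2, 1  → R2 = 368 >> 1 = 368 // 2^1 = 184
Final: R2 = 184

184


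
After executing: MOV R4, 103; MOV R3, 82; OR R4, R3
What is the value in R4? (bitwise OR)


Register state trace:
  MOV R4, 103  → R4 = 103 (0b01100111)
  MOV R3, 82  → R3 = 82 (0b01010010)
  OR R4, R3   → R4 = 103 OR 82 = 119 (0b01110111)
Final: R4 = 119

119


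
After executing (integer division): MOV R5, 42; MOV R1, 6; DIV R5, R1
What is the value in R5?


Register state trace:
  MOV R5, 42  → R5 = 42
  MOV R1, 6  → R1 = 6
  DIV R5, R1  → R5 = 42 // 6 = 7
Final: R5 = 7

7


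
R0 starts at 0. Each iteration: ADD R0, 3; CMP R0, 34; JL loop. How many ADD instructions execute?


Loop trace (R0 starts at 0, target 34, step 3):
  ADD #1: R0 = 0 + 3 = 3  → 3 < 34, loop
  ADD #2: R0 = 3 + 3 = 6  → 6 < 34, loop
  ADD #3: R0 = 6 + 3 = 9  → 9 < 34, loop
  ADD #4: R0 = 9 + 3 = 12  → 12 < 34, loop
  ADD #5: R0 = 12 + 3 = 15  → 15 < 34, loop
  ADD #6: R0 = 15 + 3 = 18  → 18 < 34, loop
  ADD #7: R0 = 18 + 3 = 21  → 21 < 34, loop
  ADD #8: R0 = 21 + 3 = 24  → 24 < 34, loop
  ADD #9: R0 = 24 + 3 = 27  → 27 < 34, loop
  ADD #10: R0 = 27 + 3 = 30  → 30 < 34, loop
  ADD #11: R0 = 30 + 3 = 33  → 33 < 34, loop
  ADD #12: R0 = 33 + 3 = 36  → 36 >= 34, exit
Total ADD instructions: 12

12


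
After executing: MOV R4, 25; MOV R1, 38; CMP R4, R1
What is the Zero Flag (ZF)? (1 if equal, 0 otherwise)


Register state trace:
  MOV R4, 25  → R4 = 25
  MOV R1, 38  → R1 = 38
  CMP R4, R1  → computes 25 - 38 = -13
  Result is nonzero, so values are not equal
ZF = 0

0


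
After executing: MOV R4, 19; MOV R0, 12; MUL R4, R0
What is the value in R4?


Register state trace:
  MOV R4, 19  → R4 = 19
  MOV R0, 12  → R0 = 12
  MUL R4, R0  → R4 = 19 * 12 = 228
Final: R4 = 228

228


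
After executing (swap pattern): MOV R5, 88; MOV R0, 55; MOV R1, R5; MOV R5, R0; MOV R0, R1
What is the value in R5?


Register state trace (swap pattern):
  MOV R5, 88  → R5 = 88
  MOV R0, 55  → R0 = 55
  MOV R1, R5  → R1 = 88  (save R5)
  MOV R5, R0  → R5 = 55  (R5 gets R0's value)
  MOV R0, R1  → R0 = 88  (R0 gets saved value)
Final: R5 = 55

55


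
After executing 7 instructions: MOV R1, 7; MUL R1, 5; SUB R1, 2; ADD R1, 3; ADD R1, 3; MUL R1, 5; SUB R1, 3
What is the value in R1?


Register state trace:
  MOV R1, 7  → R1 = 7
  MUL R1, 5  → R1 = 7 * 5 = 35
  SUB R1, 2  → R1 = 35 - 2 = 33
  ADD R1, 3  → R1 = 33 + 3 = 36
  ADD R1, 3  → R1 = 36 + 3 = 39
  MUL R1, 5  → R1 = 39 * 5 = 195
  SUB R1, 3  → R1 = 195 - 3 = 192
Final: R1 = 192

192


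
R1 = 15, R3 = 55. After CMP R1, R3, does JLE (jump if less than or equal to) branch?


Trace:
  R1 = 15, R3 = 55
  CMP R1, R3  → compares 15 vs 55
  JLE checks: is 15 less than or equal to 55?
  15 < 55, so condition is true
Branch taken: Yes

Yes


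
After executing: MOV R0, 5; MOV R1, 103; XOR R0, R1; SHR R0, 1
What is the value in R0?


Register state trace:
  MOV R0, 5  → R0 = 5 (0b00000101)
  MOV R1, 103  → R1 = 103 (0b01100111)
  XOR R0, R1  → R0 = 5 XOR 103 = 98 (0b01100010)
  SHR R0, 1  → R0 = 98 >> 1 = 49
Final: R0 = 49

49


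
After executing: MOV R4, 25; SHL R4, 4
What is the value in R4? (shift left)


Register state trace:
  MOV R4, 25  → R4 = 25
  SHL R4, 4  → R4 = 25 << 4 = 25 * 2^4 = 400
Final: R4 = 400

400


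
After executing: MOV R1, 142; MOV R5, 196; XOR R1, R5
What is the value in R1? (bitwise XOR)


Register state trace:
  MOV R1, 142  → R1 = 142 (0b10001110)
  MOV R5, 196  → R5 = 196 (0b11000100)
  XOR R1, R5  → R1 = 142 XOR 196 = 74 (0b01001010)
Final: R1 = 74

74


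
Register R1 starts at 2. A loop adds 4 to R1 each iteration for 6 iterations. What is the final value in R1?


Starting value: R1 = 2
  Iter 1: R1 = 2 + 4 = 6
  Iter 2: R1 = 6 + 4 = 10
  Iter 3: R1 = 10 + 4 = 14
  Iter 4: R1 = 14 + 4 = 18
  Iter 5: R1 = 18 + 4 = 22
  Iter 6: R1 = 22 + 4 = 26
Final: R1 = 26

26


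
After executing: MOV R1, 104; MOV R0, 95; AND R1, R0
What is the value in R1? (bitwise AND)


Register state trace:
  MOV R1, 104  → R1 = 104 (0b01101000)
  MOV R0, 95  → R0 = 95 (0b01011111)
  AND R1, R0  → R1 = 104 AND 95 = 72 (0b01001000)
Final: R1 = 72

72


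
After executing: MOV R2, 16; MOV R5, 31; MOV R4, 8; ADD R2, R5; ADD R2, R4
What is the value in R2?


Register state trace:
  MOV R2, 16  → R2 = 16
  MOV R5, 31  → R5 = 31
  MOV R4, 8  → R4 = 8
  ADD R2, R5  → R2 = 16 + 31 = 47
  ADD R2, R4  → R2 = 47 + 8 = 55
Final: R2 = 55

55


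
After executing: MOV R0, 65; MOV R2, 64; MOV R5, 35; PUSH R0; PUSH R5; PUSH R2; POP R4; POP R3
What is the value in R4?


Stack trace (top is rightmost):
  MOV R0, 65  → R0 = 65
  MOV R2, 64  → R2 = 64
  MOV R5, 35  → R5 = 35
  PUSH R0  → stack: [65]
  PUSH R5  → stack: [65, 35]
  PUSH R2  → stack: [65, 35, 64]
  POP R4  → R4 = 64, stack: [65, 35]
  POP R3  → R3 = 35, stack: [65]
Final: R4 = 64

64


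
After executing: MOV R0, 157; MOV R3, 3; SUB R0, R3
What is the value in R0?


Register state trace:
  MOV R0, 157  → R0 = 157
  MOV R3, 3  → R3 = 3
  SUB R0, R3  → R0 = 157 - 3 = 154
Final: R0 = 154

154


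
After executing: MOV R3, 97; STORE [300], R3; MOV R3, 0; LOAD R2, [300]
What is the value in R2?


Register and memory trace:
  MOV R3, 97  → R3 = 97
  STORE [300], R3  → mem[300] = 97
  MOV R3, 0  → R3 = 0
  LOAD R2, [300]  → R2 = mem[300] = 97
Final: R2 = 97

97


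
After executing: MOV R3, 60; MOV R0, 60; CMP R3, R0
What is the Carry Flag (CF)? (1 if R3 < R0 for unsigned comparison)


Register state trace:
  MOV R3, 60  → R3 = 60
  MOV R0, 60  → R0 = 60
  CMP R3, R0  → unsigned 60 - 60: no borrow
  60 >= 60, so CF = 0
CF = 0

0


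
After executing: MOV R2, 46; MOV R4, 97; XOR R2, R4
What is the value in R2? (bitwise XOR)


Register state trace:
  MOV R2, 46  → R2 = 46 (0b00101110)
  MOV R4, 97  → R4 = 97 (0b01100001)
  XOR R2, R4  → R2 = 46 XOR 97 = 79 (0b01001111)
Final: R2 = 79

79


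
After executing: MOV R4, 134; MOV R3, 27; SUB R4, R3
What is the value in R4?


Register state trace:
  MOV R4, 134  → R4 = 134
  MOV R3, 27  → R3 = 27
  SUB R4, R3  → R4 = 134 - 27 = 107
Final: R4 = 107

107


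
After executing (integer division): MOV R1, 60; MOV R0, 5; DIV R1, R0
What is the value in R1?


Register state trace:
  MOV R1, 60  → R1 = 60
  MOV R0, 5  → R0 = 5
  DIV R1, R0  → R1 = 60 // 5 = 12
Final: R1 = 12

12


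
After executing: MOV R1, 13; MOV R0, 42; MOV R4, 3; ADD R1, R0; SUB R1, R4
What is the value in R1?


Register state trace:
  MOV R1, 13  → R1 = 13
  MOV R0, 42  → R0 = 42
  MOV R4, 3  → R4 = 3
  ADD R1, R0  → R1 = 13 + 42 = 55
  SUB R1, R4  → R1 = 55 - 3 = 52
Final: R1 = 52

52


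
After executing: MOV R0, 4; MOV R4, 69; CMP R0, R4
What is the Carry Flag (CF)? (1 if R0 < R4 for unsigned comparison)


Register state trace:
  MOV R0, 4  → R0 = 4
  MOV R4, 69  → R4 = 69
  CMP R0, R4  → unsigned 4 - 69: borrow occurs
  4 < 69, so CF = 1
CF = 1

1


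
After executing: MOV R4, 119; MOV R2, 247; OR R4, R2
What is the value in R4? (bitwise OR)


Register state trace:
  MOV R4, 119  → R4 = 119 (0b01110111)
  MOV R2, 247  → R2 = 247 (0b11110111)
  OR R4, R2   → R4 = 119 OR 247 = 247 (0b11110111)
Final: R4 = 247

247


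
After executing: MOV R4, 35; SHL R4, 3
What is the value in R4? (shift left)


Register state trace:
  MOV R4, 35  → R4 = 35
  SHL R4, 3  → R4 = 35 << 3 = 35 * 2^3 = 280
Final: R4 = 280

280


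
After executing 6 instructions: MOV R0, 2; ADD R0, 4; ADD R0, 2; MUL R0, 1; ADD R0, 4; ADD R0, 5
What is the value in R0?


Register state trace:
  MOV R0, 2  → R0 = 2
  ADD R0, 4  → R0 = 2 + 4 = 6
  ADD R0, 2  → R0 = 6 + 2 = 8
  MUL R0, 1  → R0 = 8 * 1 = 8
  ADD R0, 4  → R0 = 8 + 4 = 12
  ADD R0, 5  → R0 = 12 + 5 = 17
Final: R0 = 17

17


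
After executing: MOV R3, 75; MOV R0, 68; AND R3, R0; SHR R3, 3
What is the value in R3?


Register state trace:
  MOV R3, 75  → R3 = 75 (0b01001011)
  MOV R0, 68  → R0 = 68 (0b01000100)
  AND R3, R0  → R3 = 75 AND 68 = 64 (0b01000000)
  SHR R3, 3  → R3 = 64 >> 3 = 8
Final: R3 = 8

8


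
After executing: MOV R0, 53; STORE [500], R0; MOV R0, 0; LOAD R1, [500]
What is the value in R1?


Register and memory trace:
  MOV R0, 53  → R0 = 53
  STORE [500], R0  → mem[500] = 53
  MOV R0, 0  → R0 = 0
  LOAD R1, [500]  → R1 = mem[500] = 53
Final: R1 = 53

53


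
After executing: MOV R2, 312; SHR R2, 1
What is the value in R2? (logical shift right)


Register state trace:
  MOV R2, 312  → R2 = 312
  SHR R2, 1  → R2 = 312 >> 1 = 312 // 2^1 = 156
Final: R2 = 156

156


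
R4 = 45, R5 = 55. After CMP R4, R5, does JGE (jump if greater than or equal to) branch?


Trace:
  R4 = 45, R5 = 55
  CMP R4, R5  → compares 45 vs 55
  JGE checks: is 45 greater than or equal to 55?
  45 < 55, so condition is false
Branch taken: No

No


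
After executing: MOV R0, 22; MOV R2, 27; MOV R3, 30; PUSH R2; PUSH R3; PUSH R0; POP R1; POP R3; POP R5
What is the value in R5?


Stack trace (top is rightmost):
  MOV R0, 22  → R0 = 22
  MOV R2, 27  → R2 = 27
  MOV R3, 30  → R3 = 30
  PUSH R2  → stack: [27]
  PUSH R3  → stack: [27, 30]
  PUSH R0  → stack: [27, 30, 22]
  POP R1  → R1 = 22, stack: [27, 30]
  POP R3  → R3 = 30, stack: [27]
  POP R5  → R5 = 27, stack: []
Final: R5 = 27

27


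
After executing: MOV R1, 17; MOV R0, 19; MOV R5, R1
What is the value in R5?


Register state trace:
  MOV R1, 17  → R1 = 17
  MOV R0, 19  → R0 = 19
  MOV R5, R1  → R5 = 17
Final: R5 = 17

17


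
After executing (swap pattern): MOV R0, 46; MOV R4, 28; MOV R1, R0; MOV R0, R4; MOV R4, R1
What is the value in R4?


Register state trace (swap pattern):
  MOV R0, 46  → R0 = 46
  MOV R4, 28  → R4 = 28
  MOV R1, R0  → R1 = 46  (save R0)
  MOV R0, R4  → R0 = 28  (R0 gets R4's value)
  MOV R4, R1  → R4 = 46  (R4 gets saved value)
Final: R4 = 46

46


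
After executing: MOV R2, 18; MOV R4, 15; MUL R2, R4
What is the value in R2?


Register state trace:
  MOV R2, 18  → R2 = 18
  MOV R4, 15  → R4 = 15
  MUL R2, R4  → R2 = 18 * 15 = 270
Final: R2 = 270

270


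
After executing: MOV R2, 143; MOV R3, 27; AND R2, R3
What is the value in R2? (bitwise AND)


Register state trace:
  MOV R2, 143  → R2 = 143 (0b10001111)
  MOV R3, 27  → R3 = 27 (0b00011011)
  AND R2, R3  → R2 = 143 AND 27 = 11 (0b00001011)
Final: R2 = 11

11


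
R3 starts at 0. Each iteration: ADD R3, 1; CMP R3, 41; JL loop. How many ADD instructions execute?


Loop trace (R3 starts at 0, target 41, step 1):
  ADD #1: R3 = 0 + 1 = 1  → 1 < 41, loop
  ADD #2: R3 = 1 + 1 = 2  → 2 < 41, loop
  ADD #3: R3 = 2 + 1 = 3  → 3 < 41, loop
  ADD #4: R3 = 3 + 1 = 4  → 4 < 41, loop
  ADD #5: R3 = 4 + 1 = 5  → 5 < 41, loop
  ADD #6: R3 = 5 + 1 = 6  → 6 < 41, loop
  ADD #7: R3 = 6 + 1 = 7  → 7 < 41, loop
  ADD #8: R3 = 7 + 1 = 8  → 8 < 41, loop
  ADD #9: R3 = 8 + 1 = 9  → 9 < 41, loop
  ADD #10: R3 = 9 + 1 = 10  → 10 < 41, loop
  ADD #11: R3 = 10 + 1 = 11  → 11 < 41, loop
  ADD #12: R3 = 11 + 1 = 12  → 12 < 41, loop
  ADD #13: R3 = 12 + 1 = 13  → 13 < 41, loop
  ADD #14: R3 = 13 + 1 = 14  → 14 < 41, loop
  ADD #15: R3 = 14 + 1 = 15  → 15 < 41, loop
  ADD #16: R3 = 15 + 1 = 16  → 16 < 41, loop
  ADD #17: R3 = 16 + 1 = 17  → 17 < 41, loop
  ADD #18: R3 = 17 + 1 = 18  → 18 < 41, loop
  ADD #19: R3 = 18 + 1 = 19  → 19 < 41, loop
  ADD #20: R3 = 19 + 1 = 20  → 20 < 41, loop
  ADD #21: R3 = 20 + 1 = 21  → 21 < 41, loop
  ADD #22: R3 = 21 + 1 = 22  → 22 < 41, loop
  ADD #23: R3 = 22 + 1 = 23  → 23 < 41, loop
  ADD #24: R3 = 23 + 1 = 24  → 24 < 41, loop
  ADD #25: R3 = 24 + 1 = 25  → 25 < 41, loop
  ADD #26: R3 = 25 + 1 = 26  → 26 < 41, loop
  ADD #27: R3 = 26 + 1 = 27  → 27 < 41, loop
  ADD #28: R3 = 27 + 1 = 28  → 28 < 41, loop
  ADD #29: R3 = 28 + 1 = 29  → 29 < 41, loop
  ADD #30: R3 = 29 + 1 = 30  → 30 < 41, loop
  ADD #31: R3 = 30 + 1 = 31  → 31 < 41, loop
  ADD #32: R3 = 31 + 1 = 32  → 32 < 41, loop
  ADD #33: R3 = 32 + 1 = 33  → 33 < 41, loop
  ADD #34: R3 = 33 + 1 = 34  → 34 < 41, loop
  ADD #35: R3 = 34 + 1 = 35  → 35 < 41, loop
  ADD #36: R3 = 35 + 1 = 36  → 36 < 41, loop
  ADD #37: R3 = 36 + 1 = 37  → 37 < 41, loop
  ADD #38: R3 = 37 + 1 = 38  → 38 < 41, loop
  ADD #39: R3 = 38 + 1 = 39  → 39 < 41, loop
  ADD #40: R3 = 39 + 1 = 40  → 40 < 41, loop
  ADD #41: R3 = 40 + 1 = 41  → 41 >= 41, exit
Total ADD instructions: 41

41
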